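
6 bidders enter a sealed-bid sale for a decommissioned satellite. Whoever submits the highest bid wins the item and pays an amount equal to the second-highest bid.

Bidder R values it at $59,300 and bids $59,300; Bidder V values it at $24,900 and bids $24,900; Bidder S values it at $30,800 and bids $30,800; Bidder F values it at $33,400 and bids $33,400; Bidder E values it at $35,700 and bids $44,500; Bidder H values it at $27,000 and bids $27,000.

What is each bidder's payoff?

Payoffs: Bidder R $14,800, Bidder V $0, Bidder S $0, Bidder F $0, Bidder E $0, Bidder H $0.

Ranking the bids: Bidder R $59,300 > Bidder E $44,500 > Bidder F $33,400 > Bidder S $30,800 > Bidder H $27,000 > Bidder V $24,900.
Bidder R has the top bid and wins; the price is the second-highest bid, $44,500.
Bidder R's payoff = $59,300 − $44,500 = $14,800. All other bidders lose, so their payoff is 0.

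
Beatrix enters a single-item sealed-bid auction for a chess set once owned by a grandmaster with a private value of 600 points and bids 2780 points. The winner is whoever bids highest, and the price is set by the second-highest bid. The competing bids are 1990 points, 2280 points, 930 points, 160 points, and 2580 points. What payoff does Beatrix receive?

Beatrix's payoff: -1980 points.

Highest competing bid: 2580 points.
Beatrix's bid 2780 points is the highest overall, so Beatrix wins and pays the second-highest bid, 2580 points.
Payoff = value − price = 600 points − 2580 points = -1980 points.
Overbidding won the item at a price above value — truthful bidding would have avoided this loss.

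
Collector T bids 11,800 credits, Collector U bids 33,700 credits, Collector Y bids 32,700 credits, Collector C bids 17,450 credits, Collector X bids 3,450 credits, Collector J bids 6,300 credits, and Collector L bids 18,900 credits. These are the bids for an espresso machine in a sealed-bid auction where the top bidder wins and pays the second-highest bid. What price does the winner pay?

Sorted high to low: Collector U 33,700 credits, then Collector Y 32,700 credits, then Collector L 18,900 credits, then Collector C 17,450 credits, then Collector T 11,800 credits, then Collector J 6,300 credits, then Collector X 3,450 credits.
Collector U is the highest bidder, so Collector U wins.
Under the second-price rule, the price is the second-highest bid: 32,700 credits.

32,700 credits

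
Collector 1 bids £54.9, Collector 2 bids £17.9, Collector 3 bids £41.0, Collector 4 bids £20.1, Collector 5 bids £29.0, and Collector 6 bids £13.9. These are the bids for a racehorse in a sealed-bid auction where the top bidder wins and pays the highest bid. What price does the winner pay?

Ranking the bids: Collector 1 £54.9; Collector 3 £41.0; Collector 5 £29.0; Collector 4 £20.1; Collector 2 £17.9; Collector 6 £13.9.
Collector 1 is the highest bidder, so Collector 1 wins.
Under the first-price rule, the price is the highest bid: £54.9.

£54.9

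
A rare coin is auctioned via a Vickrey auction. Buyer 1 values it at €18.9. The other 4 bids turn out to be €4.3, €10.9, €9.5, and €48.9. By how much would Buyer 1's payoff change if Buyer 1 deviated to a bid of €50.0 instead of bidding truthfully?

Change in payoff: -€30.0.

The highest competing bid is €48.9.
Bidding truthfully at €18.9: the top bid is €48.9 (a rival), so Buyer 1 loses. Payoff = €0.0.
Bidding €50.0: Buyer 1 has the top bid, wins, and pays the second-highest bid €48.9. Payoff = €18.9 − €48.9 = -€30.0.
Change = -€30.0 − €0.0 = -€30.0.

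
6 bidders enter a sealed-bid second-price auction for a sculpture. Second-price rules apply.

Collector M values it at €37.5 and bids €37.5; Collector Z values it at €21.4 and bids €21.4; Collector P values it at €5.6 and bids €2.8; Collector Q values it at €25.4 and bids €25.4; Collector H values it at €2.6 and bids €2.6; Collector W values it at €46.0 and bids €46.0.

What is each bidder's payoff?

Bids in descending order: Collector W €46.0 > Collector M €37.5 > Collector Q €25.4 > Collector Z €21.4 > Collector P €2.8 > Collector H €2.6.
Collector W has the top bid and wins; the price is the second-highest bid, €37.5.
Collector W's payoff = €46.0 − €37.5 = €8.5. All other bidders lose, so their payoff is 0.

Collector M €0.0, Collector Z €0.0, Collector P €0.0, Collector Q €0.0, Collector H €0.0, Collector W €8.5.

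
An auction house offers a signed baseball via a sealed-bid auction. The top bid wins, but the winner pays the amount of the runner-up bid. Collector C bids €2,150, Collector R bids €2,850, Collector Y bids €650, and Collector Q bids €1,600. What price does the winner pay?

Sorted high to low: Collector R €2,850 > Collector C €2,150 > Collector Q €1,600 > Collector Y €650.
Collector R has the highest bid, so Collector R wins.
The second-highest bid is €2,150, so that is what Collector R pays.

€2,150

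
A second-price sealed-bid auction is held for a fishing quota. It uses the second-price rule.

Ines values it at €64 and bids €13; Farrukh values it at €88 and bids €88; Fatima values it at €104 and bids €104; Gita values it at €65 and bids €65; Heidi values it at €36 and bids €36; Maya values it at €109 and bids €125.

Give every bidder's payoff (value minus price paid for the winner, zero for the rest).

Payoffs: Ines €0, Farrukh €0, Fatima €0, Gita €0, Heidi €0, Maya €5.

Bids in descending order: Maya €125, then Fatima €104, then Farrukh €88, then Gita €65, then Heidi €36, then Ines €13.
Maya has the top bid and wins; the price is the second-highest bid, €104.
Maya's payoff = €109 − €104 = €5. All other bidders lose, so their payoff is 0.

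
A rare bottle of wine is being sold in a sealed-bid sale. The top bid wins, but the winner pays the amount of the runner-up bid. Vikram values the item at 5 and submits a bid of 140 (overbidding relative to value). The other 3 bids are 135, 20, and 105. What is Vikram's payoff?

Highest competing bid: 135.
Vikram's bid 140 is the highest overall, so Vikram wins and pays the second-highest bid, 135.
Payoff = value − price = 5 − 135 = -130.
Overbidding won the item at a price above value — truthful bidding would have avoided this loss.

-130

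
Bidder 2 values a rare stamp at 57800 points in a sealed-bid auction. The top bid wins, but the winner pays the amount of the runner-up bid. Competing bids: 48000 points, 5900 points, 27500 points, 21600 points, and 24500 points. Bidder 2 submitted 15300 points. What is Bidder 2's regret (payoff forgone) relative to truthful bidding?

The highest competing bid is 48000 points.
Bidding truthfully at 57800 points: Bidder 2 has the top bid, wins, and pays the second-highest bid 48000 points. Payoff = 57800 points − 48000 points = 9800 points.
Bidding 15300 points: the top bid is 48000 points (a rival), so Bidder 2 loses. Payoff = 0 points.
Regret = truthful payoff − actual payoff = 9800 points − 0 points = 9800 points.

Payoff forgone: 9800 points.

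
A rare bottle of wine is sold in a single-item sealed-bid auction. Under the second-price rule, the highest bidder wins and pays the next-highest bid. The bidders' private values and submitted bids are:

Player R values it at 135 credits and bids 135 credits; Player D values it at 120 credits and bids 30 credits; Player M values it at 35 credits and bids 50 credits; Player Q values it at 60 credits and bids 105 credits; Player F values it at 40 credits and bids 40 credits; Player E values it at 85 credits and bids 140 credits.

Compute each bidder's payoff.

Player R 0 credits, Player D 0 credits, Player M 0 credits, Player Q 0 credits, Player F 0 credits, Player E -50 credits.

Ranking the bids: Player E 140 credits, then Player R 135 credits, then Player Q 105 credits, then Player M 50 credits, then Player F 40 credits, then Player D 30 credits.
Player E has the top bid and wins; the price is the second-highest bid, 135 credits.
Player E's payoff = 85 credits − 135 credits = -50 credits. All other bidders lose, so their payoff is 0.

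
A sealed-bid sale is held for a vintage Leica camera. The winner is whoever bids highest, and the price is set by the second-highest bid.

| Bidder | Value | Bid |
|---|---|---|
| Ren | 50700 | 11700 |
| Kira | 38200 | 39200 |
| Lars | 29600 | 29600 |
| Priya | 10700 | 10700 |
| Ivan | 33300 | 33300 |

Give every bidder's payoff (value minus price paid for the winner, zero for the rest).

Ren 0, Kira 4900, Lars 0, Priya 0, Ivan 0.

Ranking the bids: Kira 39200 > Ivan 33300 > Lars 29600 > Ren 11700 > Priya 10700.
Kira has the top bid and wins; the price is the second-highest bid, 33300.
Kira's payoff = 38200 − 33300 = 4900. All other bidders lose, so their payoff is 0.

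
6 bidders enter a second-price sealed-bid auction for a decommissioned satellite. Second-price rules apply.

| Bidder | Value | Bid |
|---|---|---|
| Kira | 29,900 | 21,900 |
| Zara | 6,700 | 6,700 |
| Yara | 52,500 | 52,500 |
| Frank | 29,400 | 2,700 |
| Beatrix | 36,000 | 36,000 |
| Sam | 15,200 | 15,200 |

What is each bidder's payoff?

Payoffs: Kira 0, Zara 0, Yara 16,500, Frank 0, Beatrix 0, Sam 0.

Ranking the bids: Yara 52,500; Beatrix 36,000; Kira 21,900; Sam 15,200; Zara 6,700; Frank 2,700.
Yara has the top bid and wins; the price is the second-highest bid, 36,000.
Yara's payoff = 52,500 − 36,000 = 16,500. All other bidders lose, so their payoff is 0.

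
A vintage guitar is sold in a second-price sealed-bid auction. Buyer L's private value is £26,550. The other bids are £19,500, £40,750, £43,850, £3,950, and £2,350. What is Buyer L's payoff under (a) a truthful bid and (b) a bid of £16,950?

Truthful: £0; alternative: £0.

The highest competing bid is £43,850.
Bidding truthfully at £26,550: the top bid is £43,850 (a rival), so Buyer L loses. Payoff = £0.
Bidding £16,950: the top bid is £43,850 (a rival), so Buyer L loses. Payoff = £0.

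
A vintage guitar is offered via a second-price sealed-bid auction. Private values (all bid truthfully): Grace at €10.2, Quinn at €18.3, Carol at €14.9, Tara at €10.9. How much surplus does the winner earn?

Winner's surplus: €3.4.

Ranking the bids: Quinn €18.3, then Carol €14.9, then Tara €10.9, then Grace €10.2.
Quinn wins with the top bid and pays the second-highest, €14.9.
Surplus = €18.3 − €14.9 = €3.4.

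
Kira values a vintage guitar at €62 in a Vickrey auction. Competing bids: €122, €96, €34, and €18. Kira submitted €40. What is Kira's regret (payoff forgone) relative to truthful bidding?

€0

The highest competing bid is €122.
Bidding truthfully at €62: the top bid is €122 (a rival), so Kira loses. Payoff = €0.
Bidding €40: the top bid is €122 (a rival), so Kira loses. Payoff = €0.
Regret = truthful payoff − actual payoff = €0 − €0 = €0.
The bid only affects whether you win, not the price — here both bids land on the same side of the top rival bid, so the deviation is payoff-neutral.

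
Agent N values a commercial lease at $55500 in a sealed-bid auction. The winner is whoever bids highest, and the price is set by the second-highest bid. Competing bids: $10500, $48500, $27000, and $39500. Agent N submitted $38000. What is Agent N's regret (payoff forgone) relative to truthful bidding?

$7000

The highest competing bid is $48500.
Bidding truthfully at $55500: Agent N has the top bid, wins, and pays the second-highest bid $48500. Payoff = $55500 − $48500 = $7000.
Bidding $38000: the top bid is $48500 (a rival), so Agent N loses. Payoff = $0.
Regret = truthful payoff − actual payoff = $7000 − $0 = $7000.
This is the dominant-strategy logic: truthful bidding weakly beats any alternative.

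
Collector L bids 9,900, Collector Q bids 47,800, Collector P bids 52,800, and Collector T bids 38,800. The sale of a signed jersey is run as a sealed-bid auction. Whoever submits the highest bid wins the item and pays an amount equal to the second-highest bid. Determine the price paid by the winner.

The winner pays 47,800.

Sorted high to low: Collector P 52,800; Collector Q 47,800; Collector T 38,800; Collector L 9,900.
Collector P has the highest bid, so Collector P wins.
The second-highest bid is 47,800, so that is what Collector P pays.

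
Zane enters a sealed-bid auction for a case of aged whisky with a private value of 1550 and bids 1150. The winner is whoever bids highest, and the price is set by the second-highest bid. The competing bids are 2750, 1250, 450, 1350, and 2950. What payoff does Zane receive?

Highest competing bid: 2950.
Zane's bid 1150 is not the highest, so Zane loses, pays nothing, and earns zero payoff.

0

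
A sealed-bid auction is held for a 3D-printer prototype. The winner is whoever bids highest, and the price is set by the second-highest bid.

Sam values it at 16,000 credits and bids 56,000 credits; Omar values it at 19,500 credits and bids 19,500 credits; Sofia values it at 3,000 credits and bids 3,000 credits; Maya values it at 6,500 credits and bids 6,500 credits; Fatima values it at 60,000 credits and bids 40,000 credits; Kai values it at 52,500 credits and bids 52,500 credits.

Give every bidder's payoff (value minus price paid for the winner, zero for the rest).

Ordered from highest: Sam 56,000 credits > Kai 52,500 credits > Fatima 40,000 credits > Omar 19,500 credits > Maya 6,500 credits > Sofia 3,000 credits.
Sam has the top bid and wins; the price is the second-highest bid, 52,500 credits.
Sam's payoff = 16,000 credits − 52,500 credits = -36,500 credits. All other bidders lose, so their payoff is 0.

Sam -36,500 credits, Omar 0 credits, Sofia 0 credits, Maya 0 credits, Fatima 0 credits, Kai 0 credits.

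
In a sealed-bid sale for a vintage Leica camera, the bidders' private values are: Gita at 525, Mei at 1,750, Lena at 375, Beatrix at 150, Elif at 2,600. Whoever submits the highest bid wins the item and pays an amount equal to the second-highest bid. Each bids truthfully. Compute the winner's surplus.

850

Ordered from highest: Elif 2,600 > Mei 1,750 > Gita 525 > Lena 375 > Beatrix 150.
Elif wins with the top bid and pays the second-highest, 1,750.
Surplus = 2,600 − 1,750 = 850.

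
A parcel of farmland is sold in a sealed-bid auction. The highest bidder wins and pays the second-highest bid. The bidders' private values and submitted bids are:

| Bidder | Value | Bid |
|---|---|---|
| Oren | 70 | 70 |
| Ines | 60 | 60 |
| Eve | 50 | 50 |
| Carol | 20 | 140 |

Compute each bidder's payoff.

Ordered from highest: Carol 140; Oren 70; Ines 60; Eve 50.
Carol has the top bid and wins; the price is the second-highest bid, 70.
Carol's payoff = 20 − 70 = -50. All other bidders lose, so their payoff is 0.

Oren 0, Ines 0, Eve 0, Carol -50.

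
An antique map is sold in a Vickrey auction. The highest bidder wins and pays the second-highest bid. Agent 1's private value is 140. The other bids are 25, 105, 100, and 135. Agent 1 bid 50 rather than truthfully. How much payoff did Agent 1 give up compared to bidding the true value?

Regret: 5.

The highest competing bid is 135.
Bidding truthfully at 140: Agent 1 has the top bid, wins, and pays the second-highest bid 135. Payoff = 140 − 135 = 5.
Bidding 50: the top bid is 135 (a rival), so Agent 1 loses. Payoff = 0.
Regret = truthful payoff − actual payoff = 5 − 0 = 5.
This is the dominant-strategy logic: truthful bidding weakly beats any alternative.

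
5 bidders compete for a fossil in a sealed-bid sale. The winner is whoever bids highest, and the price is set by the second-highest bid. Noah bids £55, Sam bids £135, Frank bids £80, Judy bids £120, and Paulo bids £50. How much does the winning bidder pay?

Price paid: £120.

Sorted high to low: Sam £135 > Judy £120 > Frank £80 > Noah £55 > Paulo £50.
Sam has the highest bid, so Sam wins.
The second-highest bid is £120, so that is what Sam pays.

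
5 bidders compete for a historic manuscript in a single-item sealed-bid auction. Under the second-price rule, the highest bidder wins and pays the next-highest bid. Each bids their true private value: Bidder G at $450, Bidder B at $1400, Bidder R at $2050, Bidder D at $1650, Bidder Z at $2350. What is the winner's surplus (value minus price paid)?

$300

Bids in descending order: Bidder Z $2350, then Bidder R $2050, then Bidder D $1650, then Bidder B $1400, then Bidder G $450.
Bidder Z wins with the top bid and pays the second-highest, $2050.
Surplus = $2350 − $2050 = $300.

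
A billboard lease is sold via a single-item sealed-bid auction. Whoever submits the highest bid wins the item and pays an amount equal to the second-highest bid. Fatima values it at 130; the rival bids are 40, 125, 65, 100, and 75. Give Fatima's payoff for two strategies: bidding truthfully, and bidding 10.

The highest competing bid is 125.
Bidding truthfully at 130: Fatima has the top bid, wins, and pays the second-highest bid 125. Payoff = 130 − 125 = 5.
Bidding 10: the top bid is 125 (a rival), so Fatima loses. Payoff = 0.
This is the dominant-strategy logic: truthful bidding weakly beats any alternative.

Truthful: 5; alternative: 0.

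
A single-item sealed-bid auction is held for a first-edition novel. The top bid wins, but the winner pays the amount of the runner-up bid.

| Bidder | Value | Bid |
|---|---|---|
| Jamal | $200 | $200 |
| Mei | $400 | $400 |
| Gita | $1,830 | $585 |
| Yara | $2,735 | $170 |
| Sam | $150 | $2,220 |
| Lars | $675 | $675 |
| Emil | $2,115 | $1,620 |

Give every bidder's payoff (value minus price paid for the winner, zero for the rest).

Jamal $0, Mei $0, Gita $0, Yara $0, Sam -$1,470, Lars $0, Emil $0.

Ordered from highest: Sam $2,220, then Emil $1,620, then Lars $675, then Gita $585, then Mei $400, then Jamal $200, then Yara $170.
Sam has the top bid and wins; the price is the second-highest bid, $1,620.
Sam's payoff = $150 − $1,620 = -$1,470. All other bidders lose, so their payoff is 0.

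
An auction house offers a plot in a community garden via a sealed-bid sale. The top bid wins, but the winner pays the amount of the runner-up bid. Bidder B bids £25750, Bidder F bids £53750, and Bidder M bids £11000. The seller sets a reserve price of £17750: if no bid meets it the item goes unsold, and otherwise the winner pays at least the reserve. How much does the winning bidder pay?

The winner pays £25750.

Bids in descending order: Bidder F £53750; Bidder B £25750; Bidder M £11000.
Bidder F has the highest bid, so Bidder F wins.
The second-highest bid is £25750, which exceeds the reserve, so that sets the price.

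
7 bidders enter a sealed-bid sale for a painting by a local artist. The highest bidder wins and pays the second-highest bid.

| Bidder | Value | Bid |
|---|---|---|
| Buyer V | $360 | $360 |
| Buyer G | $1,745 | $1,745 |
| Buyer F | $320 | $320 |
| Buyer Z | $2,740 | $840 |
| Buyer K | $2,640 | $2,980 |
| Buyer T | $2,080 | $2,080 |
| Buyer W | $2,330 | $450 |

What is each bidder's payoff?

Ordered from highest: Buyer K $2,980 > Buyer T $2,080 > Buyer G $1,745 > Buyer Z $840 > Buyer W $450 > Buyer V $360 > Buyer F $320.
Buyer K has the top bid and wins; the price is the second-highest bid, $2,080.
Buyer K's payoff = $2,640 − $2,080 = $560. All other bidders lose, so their payoff is 0.

Payoffs: Buyer V $0, Buyer G $0, Buyer F $0, Buyer Z $0, Buyer K $560, Buyer T $0, Buyer W $0.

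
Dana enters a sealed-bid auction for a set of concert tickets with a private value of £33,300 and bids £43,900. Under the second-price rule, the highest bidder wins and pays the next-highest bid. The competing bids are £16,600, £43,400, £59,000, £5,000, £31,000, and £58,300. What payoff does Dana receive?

Dana's payoff: £0.

Highest competing bid: £59,000.
Dana's bid £43,900 is not the highest, so Dana loses, pays nothing, and earns zero payoff.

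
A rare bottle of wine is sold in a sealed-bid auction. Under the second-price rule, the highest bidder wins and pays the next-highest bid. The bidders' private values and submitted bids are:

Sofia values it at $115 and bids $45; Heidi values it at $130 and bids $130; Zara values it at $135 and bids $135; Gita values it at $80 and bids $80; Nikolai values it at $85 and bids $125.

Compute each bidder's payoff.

Bids in descending order: Zara $135 > Heidi $130 > Nikolai $125 > Gita $80 > Sofia $45.
Zara has the top bid and wins; the price is the second-highest bid, $130.
Zara's payoff = $135 − $130 = $5. All other bidders lose, so their payoff is 0.

Sofia $0, Heidi $0, Zara $5, Gita $0, Nikolai $0.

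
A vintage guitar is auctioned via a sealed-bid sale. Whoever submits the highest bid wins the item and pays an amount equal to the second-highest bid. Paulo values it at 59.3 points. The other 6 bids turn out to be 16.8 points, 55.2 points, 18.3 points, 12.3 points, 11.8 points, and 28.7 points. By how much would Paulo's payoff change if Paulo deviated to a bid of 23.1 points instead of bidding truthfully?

The highest competing bid is 55.2 points.
Bidding truthfully at 59.3 points: Paulo has the top bid, wins, and pays the second-highest bid 55.2 points. Payoff = 59.3 points − 55.2 points = 4.1 points.
Bidding 23.1 points: the top bid is 55.2 points (a rival), so Paulo loses. Payoff = 0.0 points.
Change = 0.0 points − 4.1 points = -4.1 points.
Deviating from a truthful bid can only lose payoff in a second-price auction — never gain.

-4.1 points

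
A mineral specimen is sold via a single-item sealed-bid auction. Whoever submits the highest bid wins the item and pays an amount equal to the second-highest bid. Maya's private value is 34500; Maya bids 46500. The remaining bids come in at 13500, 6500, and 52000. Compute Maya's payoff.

Highest competing bid: 52000.
Maya's bid 46500 is not the highest, so Maya loses, pays nothing, and earns zero payoff.

Payoff = 0.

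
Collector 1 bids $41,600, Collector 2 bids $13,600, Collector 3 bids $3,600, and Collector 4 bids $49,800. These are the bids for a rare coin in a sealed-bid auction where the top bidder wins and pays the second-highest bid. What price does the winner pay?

Sorted high to low: Collector 4 $49,800, then Collector 1 $41,600, then Collector 2 $13,600, then Collector 3 $3,600.
Collector 4 is the highest bidder, so Collector 4 wins.
Under the second-price rule, the price is the second-highest bid: $41,600.

$41,600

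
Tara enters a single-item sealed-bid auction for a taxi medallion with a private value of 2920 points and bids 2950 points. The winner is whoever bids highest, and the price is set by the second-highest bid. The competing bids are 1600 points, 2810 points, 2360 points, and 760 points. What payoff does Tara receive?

Tara's payoff: 110 points.

Highest competing bid: 2810 points.
Tara's bid 2950 points is the highest overall, so Tara wins and pays the second-highest bid, 2810 points.
Payoff = value − price = 2920 points − 2810 points = 110 points.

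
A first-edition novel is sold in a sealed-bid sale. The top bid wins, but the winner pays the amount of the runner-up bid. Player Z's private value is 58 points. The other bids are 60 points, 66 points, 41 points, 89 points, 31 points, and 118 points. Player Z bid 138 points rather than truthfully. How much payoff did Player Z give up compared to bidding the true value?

Payoff forgone: 60 points.

The highest competing bid is 118 points.
Bidding truthfully at 58 points: the top bid is 118 points (a rival), so Player Z loses. Payoff = 0 points.
Bidding 138 points: Player Z has the top bid, wins, and pays the second-highest bid 118 points. Payoff = 58 points − 118 points = -60 points.
Regret = truthful payoff − actual payoff = 0 points − -60 points = 60 points.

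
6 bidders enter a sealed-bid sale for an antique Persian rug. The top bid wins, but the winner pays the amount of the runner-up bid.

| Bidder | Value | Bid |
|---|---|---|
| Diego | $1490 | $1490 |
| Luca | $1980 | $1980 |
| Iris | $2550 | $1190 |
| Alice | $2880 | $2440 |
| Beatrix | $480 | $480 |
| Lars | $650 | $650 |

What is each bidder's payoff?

Payoffs: Diego $0, Luca $0, Iris $0, Alice $900, Beatrix $0, Lars $0.

Bids in descending order: Alice $2440, then Luca $1980, then Diego $1490, then Iris $1190, then Lars $650, then Beatrix $480.
Alice has the top bid and wins; the price is the second-highest bid, $1980.
Alice's payoff = $2880 − $1980 = $900. All other bidders lose, so their payoff is 0.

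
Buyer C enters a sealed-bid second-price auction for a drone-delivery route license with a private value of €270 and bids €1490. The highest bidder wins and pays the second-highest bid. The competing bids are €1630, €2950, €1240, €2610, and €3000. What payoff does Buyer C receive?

Highest competing bid: €3000.
Buyer C's bid €1490 is not the highest, so Buyer C loses, pays nothing, and earns zero payoff.

€0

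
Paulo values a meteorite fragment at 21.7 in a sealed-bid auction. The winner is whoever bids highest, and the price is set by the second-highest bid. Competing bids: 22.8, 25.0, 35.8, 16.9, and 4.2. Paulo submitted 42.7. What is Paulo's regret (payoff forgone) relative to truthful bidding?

The highest competing bid is 35.8.
Bidding truthfully at 21.7: the top bid is 35.8 (a rival), so Paulo loses. Payoff = 0.0.
Bidding 42.7: Paulo has the top bid, wins, and pays the second-highest bid 35.8. Payoff = 21.7 − 35.8 = -14.1.
Regret = truthful payoff − actual payoff = 0.0 − -14.1 = 14.1.

Regret: 14.1.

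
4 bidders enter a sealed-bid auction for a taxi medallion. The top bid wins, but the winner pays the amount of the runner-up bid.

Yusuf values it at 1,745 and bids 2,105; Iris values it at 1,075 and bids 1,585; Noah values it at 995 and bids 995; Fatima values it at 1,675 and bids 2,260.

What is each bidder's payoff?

Payoffs: Yusuf 0, Iris 0, Noah 0, Fatima -430.

Ordered from highest: Fatima 2,260 > Yusuf 2,105 > Iris 1,585 > Noah 995.
Fatima has the top bid and wins; the price is the second-highest bid, 2,105.
Fatima's payoff = 1,675 − 2,105 = -430. All other bidders lose, so their payoff is 0.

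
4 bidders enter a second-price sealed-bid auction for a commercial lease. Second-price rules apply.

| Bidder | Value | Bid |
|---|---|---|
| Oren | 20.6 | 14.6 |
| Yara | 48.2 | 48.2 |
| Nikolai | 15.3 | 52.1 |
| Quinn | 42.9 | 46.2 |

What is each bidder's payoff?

Oren 0.0, Yara 0.0, Nikolai -32.9, Quinn 0.0.

Ranking the bids: Nikolai 52.1 > Yara 48.2 > Quinn 46.2 > Oren 14.6.
Nikolai has the top bid and wins; the price is the second-highest bid, 48.2.
Nikolai's payoff = 15.3 − 48.2 = -32.9. All other bidders lose, so their payoff is 0.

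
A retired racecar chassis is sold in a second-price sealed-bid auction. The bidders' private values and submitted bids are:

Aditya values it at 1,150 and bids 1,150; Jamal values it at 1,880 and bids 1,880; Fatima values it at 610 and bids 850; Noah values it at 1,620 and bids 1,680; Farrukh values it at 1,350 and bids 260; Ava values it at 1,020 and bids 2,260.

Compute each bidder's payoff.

Aditya 0, Jamal 0, Fatima 0, Noah 0, Farrukh 0, Ava -860.

Sorted high to low: Ava 2,260; Jamal 1,880; Noah 1,680; Aditya 1,150; Fatima 850; Farrukh 260.
Ava has the top bid and wins; the price is the second-highest bid, 1,880.
Ava's payoff = 1,020 − 1,880 = -860. All other bidders lose, so their payoff is 0.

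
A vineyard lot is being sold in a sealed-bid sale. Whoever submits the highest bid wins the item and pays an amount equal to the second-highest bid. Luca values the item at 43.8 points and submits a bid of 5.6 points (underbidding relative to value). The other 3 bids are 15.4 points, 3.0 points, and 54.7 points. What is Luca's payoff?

Highest competing bid: 54.7 points.
Luca's bid 5.6 points is not the highest, so Luca loses, pays nothing, and earns zero payoff.

0.0 points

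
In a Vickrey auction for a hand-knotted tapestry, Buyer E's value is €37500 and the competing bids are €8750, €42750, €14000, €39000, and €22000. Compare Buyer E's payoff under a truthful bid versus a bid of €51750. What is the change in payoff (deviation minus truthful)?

The highest competing bid is €42750.
Bidding truthfully at €37500: the top bid is €42750 (a rival), so Buyer E loses. Payoff = €0.
Bidding €51750: Buyer E has the top bid, wins, and pays the second-highest bid €42750. Payoff = €37500 − €42750 = -€5250.
Change = -€5250 − €0 = -€5250.
Deviating from a truthful bid can only lose payoff in a second-price auction — never gain.

Change in payoff: -€5250.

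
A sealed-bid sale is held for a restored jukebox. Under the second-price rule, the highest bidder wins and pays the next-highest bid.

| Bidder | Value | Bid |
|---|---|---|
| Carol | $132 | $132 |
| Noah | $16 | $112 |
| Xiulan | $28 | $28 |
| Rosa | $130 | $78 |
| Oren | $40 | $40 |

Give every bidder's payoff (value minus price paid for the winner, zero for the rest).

Ordered from highest: Carol $132; Noah $112; Rosa $78; Oren $40; Xiulan $28.
Carol has the top bid and wins; the price is the second-highest bid, $112.
Carol's payoff = $132 − $112 = $20. All other bidders lose, so their payoff is 0.

Carol $20, Noah $0, Xiulan $0, Rosa $0, Oren $0.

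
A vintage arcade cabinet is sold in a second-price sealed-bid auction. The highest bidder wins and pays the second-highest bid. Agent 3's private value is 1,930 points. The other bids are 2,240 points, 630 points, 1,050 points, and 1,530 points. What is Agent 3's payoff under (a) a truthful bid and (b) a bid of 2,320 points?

(a) 0 points  (b) -310 points

The highest competing bid is 2,240 points.
Bidding truthfully at 1,930 points: the top bid is 2,240 points (a rival), so Agent 3 loses. Payoff = 0 points.
Bidding 2,320 points: Agent 3 has the top bid, wins, and pays the second-highest bid 2,240 points. Payoff = 1,930 points − 2,240 points = -310 points.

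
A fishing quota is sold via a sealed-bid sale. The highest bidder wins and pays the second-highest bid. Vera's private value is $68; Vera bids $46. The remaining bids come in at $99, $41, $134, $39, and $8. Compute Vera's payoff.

Highest competing bid: $134.
Vera's bid $46 is not the highest, so Vera loses, pays nothing, and earns zero payoff.

$0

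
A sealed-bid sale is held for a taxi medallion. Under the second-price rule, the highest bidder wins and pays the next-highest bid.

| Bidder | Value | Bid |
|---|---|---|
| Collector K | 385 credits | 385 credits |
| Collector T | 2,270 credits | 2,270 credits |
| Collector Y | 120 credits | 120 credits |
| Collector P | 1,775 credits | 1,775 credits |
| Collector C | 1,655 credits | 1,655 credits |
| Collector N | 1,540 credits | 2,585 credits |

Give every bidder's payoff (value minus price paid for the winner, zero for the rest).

Collector K 0 credits, Collector T 0 credits, Collector Y 0 credits, Collector P 0 credits, Collector C 0 credits, Collector N -730 credits.

Ordered from highest: Collector N 2,585 credits > Collector T 2,270 credits > Collector P 1,775 credits > Collector C 1,655 credits > Collector K 385 credits > Collector Y 120 credits.
Collector N has the top bid and wins; the price is the second-highest bid, 2,270 credits.
Collector N's payoff = 1,540 credits − 2,270 credits = -730 credits. All other bidders lose, so their payoff is 0.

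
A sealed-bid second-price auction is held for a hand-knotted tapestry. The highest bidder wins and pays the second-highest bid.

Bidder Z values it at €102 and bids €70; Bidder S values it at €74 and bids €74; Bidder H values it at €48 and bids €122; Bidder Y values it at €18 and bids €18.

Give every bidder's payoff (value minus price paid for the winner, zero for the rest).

Payoffs: Bidder Z €0, Bidder S €0, Bidder H -€26, Bidder Y €0.

Ordered from highest: Bidder H €122; Bidder S €74; Bidder Z €70; Bidder Y €18.
Bidder H has the top bid and wins; the price is the second-highest bid, €74.
Bidder H's payoff = €48 − €74 = -€26. All other bidders lose, so their payoff is 0.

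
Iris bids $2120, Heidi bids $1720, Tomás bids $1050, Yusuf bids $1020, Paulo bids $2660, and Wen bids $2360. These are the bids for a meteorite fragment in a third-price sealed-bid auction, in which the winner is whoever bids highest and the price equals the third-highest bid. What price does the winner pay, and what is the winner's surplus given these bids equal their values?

Ranking the bids: Paulo $2660; Wen $2360; Iris $2120; Heidi $1720; Tomás $1050; Yusuf $1020.
Paulo is the highest bidder, so Paulo wins.
Under the third-price rule, the price is the third-highest bid: $2120.
Surplus = $2660 − $2120 = $540.

The winner pays $2120 for a surplus of $540.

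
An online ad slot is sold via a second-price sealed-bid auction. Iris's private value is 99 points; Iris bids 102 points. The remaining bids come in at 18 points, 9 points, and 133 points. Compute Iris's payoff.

Highest competing bid: 133 points.
Iris's bid 102 points is not the highest, so Iris loses, pays nothing, and earns zero payoff.

Payoff = 0 points.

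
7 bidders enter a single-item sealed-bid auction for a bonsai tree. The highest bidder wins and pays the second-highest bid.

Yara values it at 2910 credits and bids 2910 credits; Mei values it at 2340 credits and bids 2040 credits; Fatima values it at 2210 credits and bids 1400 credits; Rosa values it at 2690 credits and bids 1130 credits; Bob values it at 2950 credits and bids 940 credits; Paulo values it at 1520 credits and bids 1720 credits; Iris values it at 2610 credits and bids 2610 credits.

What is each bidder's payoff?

Payoffs: Yara 300 credits, Mei 0 credits, Fatima 0 credits, Rosa 0 credits, Bob 0 credits, Paulo 0 credits, Iris 0 credits.

Ranking the bids: Yara 2910 credits; Iris 2610 credits; Mei 2040 credits; Paulo 1720 credits; Fatima 1400 credits; Rosa 1130 credits; Bob 940 credits.
Yara has the top bid and wins; the price is the second-highest bid, 2610 credits.
Yara's payoff = 2910 credits − 2610 credits = 300 credits. All other bidders lose, so their payoff is 0.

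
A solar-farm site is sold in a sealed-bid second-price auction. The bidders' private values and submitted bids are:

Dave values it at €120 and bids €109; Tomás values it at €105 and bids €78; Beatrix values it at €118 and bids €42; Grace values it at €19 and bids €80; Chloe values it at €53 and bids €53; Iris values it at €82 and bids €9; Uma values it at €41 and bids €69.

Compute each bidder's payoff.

Ranking the bids: Dave €109 > Grace €80 > Tomás €78 > Uma €69 > Chloe €53 > Beatrix €42 > Iris €9.
Dave has the top bid and wins; the price is the second-highest bid, €80.
Dave's payoff = €120 − €80 = €40. All other bidders lose, so their payoff is 0.

Payoffs: Dave €40, Tomás €0, Beatrix €0, Grace €0, Chloe €0, Iris €0, Uma €0.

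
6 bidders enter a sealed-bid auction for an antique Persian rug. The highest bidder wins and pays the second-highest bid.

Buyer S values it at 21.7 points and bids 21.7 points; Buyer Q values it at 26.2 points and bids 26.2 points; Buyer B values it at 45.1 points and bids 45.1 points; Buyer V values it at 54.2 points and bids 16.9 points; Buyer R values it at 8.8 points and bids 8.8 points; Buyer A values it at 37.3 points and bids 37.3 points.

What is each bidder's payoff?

Buyer S 0.0 points, Buyer Q 0.0 points, Buyer B 7.8 points, Buyer V 0.0 points, Buyer R 0.0 points, Buyer A 0.0 points.

Bids in descending order: Buyer B 45.1 points, then Buyer A 37.3 points, then Buyer Q 26.2 points, then Buyer S 21.7 points, then Buyer V 16.9 points, then Buyer R 8.8 points.
Buyer B has the top bid and wins; the price is the second-highest bid, 37.3 points.
Buyer B's payoff = 45.1 points − 37.3 points = 7.8 points. All other bidders lose, so their payoff is 0.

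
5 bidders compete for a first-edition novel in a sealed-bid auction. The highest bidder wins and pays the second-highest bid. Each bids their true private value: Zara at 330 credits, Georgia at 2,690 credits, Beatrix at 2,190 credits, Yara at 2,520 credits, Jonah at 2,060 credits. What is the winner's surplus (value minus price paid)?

Ordered from highest: Georgia 2,690 credits > Yara 2,520 credits > Beatrix 2,190 credits > Jonah 2,060 credits > Zara 330 credits.
Georgia wins with the top bid and pays the second-highest, 2,520 credits.
Surplus = 2,690 credits − 2,520 credits = 170 credits.

Surplus = 170 credits.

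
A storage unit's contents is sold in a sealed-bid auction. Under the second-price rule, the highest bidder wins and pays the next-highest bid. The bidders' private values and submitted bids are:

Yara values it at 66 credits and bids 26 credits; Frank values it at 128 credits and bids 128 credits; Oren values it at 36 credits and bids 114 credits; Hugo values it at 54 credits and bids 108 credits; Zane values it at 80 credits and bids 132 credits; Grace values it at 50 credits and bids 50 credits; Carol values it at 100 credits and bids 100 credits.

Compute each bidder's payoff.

Ranking the bids: Zane 132 credits; Frank 128 credits; Oren 114 credits; Hugo 108 credits; Carol 100 credits; Grace 50 credits; Yara 26 credits.
Zane has the top bid and wins; the price is the second-highest bid, 128 credits.
Zane's payoff = 80 credits − 128 credits = -48 credits. All other bidders lose, so their payoff is 0.

Yara 0 credits, Frank 0 credits, Oren 0 credits, Hugo 0 credits, Zane -48 credits, Grace 0 credits, Carol 0 credits.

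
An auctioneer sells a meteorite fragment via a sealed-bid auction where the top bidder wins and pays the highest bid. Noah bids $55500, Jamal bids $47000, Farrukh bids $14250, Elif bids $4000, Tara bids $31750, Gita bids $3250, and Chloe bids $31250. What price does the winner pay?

$55500

Sorted high to low: Noah $55500; Jamal $47000; Tara $31750; Chloe $31250; Farrukh $14250; Elif $4000; Gita $3250.
Noah is the highest bidder, so Noah wins.
Under the first-price rule, the price is the highest bid: $55500.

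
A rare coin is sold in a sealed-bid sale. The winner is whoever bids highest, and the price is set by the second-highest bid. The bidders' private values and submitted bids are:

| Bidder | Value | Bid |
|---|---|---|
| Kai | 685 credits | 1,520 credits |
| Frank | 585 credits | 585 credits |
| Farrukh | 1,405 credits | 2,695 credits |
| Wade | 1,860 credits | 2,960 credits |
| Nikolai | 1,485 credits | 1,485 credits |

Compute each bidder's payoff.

Ordered from highest: Wade 2,960 credits, then Farrukh 2,695 credits, then Kai 1,520 credits, then Nikolai 1,485 credits, then Frank 585 credits.
Wade has the top bid and wins; the price is the second-highest bid, 2,695 credits.
Wade's payoff = 1,860 credits − 2,695 credits = -835 credits. All other bidders lose, so their payoff is 0.

Payoffs: Kai 0 credits, Frank 0 credits, Farrukh 0 credits, Wade -835 credits, Nikolai 0 credits.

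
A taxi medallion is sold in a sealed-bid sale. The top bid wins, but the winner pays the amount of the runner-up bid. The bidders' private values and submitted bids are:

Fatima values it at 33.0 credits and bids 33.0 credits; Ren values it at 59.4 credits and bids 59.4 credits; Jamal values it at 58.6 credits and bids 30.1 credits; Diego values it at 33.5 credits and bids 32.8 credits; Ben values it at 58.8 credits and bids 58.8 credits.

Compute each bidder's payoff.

Sorted high to low: Ren 59.4 credits, then Ben 58.8 credits, then Fatima 33.0 credits, then Diego 32.8 credits, then Jamal 30.1 credits.
Ren has the top bid and wins; the price is the second-highest bid, 58.8 credits.
Ren's payoff = 59.4 credits − 58.8 credits = 0.6 credits. All other bidders lose, so their payoff is 0.

Payoffs: Fatima 0.0 credits, Ren 0.6 credits, Jamal 0.0 credits, Diego 0.0 credits, Ben 0.0 credits.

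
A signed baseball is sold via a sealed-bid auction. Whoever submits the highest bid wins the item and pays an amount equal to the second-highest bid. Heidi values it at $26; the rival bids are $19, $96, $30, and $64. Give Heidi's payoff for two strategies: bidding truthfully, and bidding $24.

The highest competing bid is $96.
Bidding truthfully at $26: the top bid is $96 (a rival), so Heidi loses. Payoff = $0.
Bidding $24: the top bid is $96 (a rival), so Heidi loses. Payoff = $0.
The bid only affects whether you win, not the price — here both bids land on the same side of the top rival bid, so the deviation is payoff-neutral.

(a) $0  (b) $0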